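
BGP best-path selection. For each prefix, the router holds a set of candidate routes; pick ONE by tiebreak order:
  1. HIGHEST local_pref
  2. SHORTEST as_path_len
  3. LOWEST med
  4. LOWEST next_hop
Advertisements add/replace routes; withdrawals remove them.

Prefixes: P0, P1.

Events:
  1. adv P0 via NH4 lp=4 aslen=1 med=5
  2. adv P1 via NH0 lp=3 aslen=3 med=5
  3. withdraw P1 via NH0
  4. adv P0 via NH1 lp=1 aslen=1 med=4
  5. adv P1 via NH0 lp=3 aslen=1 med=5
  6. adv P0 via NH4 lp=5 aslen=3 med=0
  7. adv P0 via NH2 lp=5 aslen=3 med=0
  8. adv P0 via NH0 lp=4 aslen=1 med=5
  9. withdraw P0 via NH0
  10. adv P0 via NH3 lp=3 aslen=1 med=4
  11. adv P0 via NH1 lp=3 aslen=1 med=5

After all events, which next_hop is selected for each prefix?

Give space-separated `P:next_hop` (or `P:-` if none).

Op 1: best P0=NH4 P1=-
Op 2: best P0=NH4 P1=NH0
Op 3: best P0=NH4 P1=-
Op 4: best P0=NH4 P1=-
Op 5: best P0=NH4 P1=NH0
Op 6: best P0=NH4 P1=NH0
Op 7: best P0=NH2 P1=NH0
Op 8: best P0=NH2 P1=NH0
Op 9: best P0=NH2 P1=NH0
Op 10: best P0=NH2 P1=NH0
Op 11: best P0=NH2 P1=NH0

Answer: P0:NH2 P1:NH0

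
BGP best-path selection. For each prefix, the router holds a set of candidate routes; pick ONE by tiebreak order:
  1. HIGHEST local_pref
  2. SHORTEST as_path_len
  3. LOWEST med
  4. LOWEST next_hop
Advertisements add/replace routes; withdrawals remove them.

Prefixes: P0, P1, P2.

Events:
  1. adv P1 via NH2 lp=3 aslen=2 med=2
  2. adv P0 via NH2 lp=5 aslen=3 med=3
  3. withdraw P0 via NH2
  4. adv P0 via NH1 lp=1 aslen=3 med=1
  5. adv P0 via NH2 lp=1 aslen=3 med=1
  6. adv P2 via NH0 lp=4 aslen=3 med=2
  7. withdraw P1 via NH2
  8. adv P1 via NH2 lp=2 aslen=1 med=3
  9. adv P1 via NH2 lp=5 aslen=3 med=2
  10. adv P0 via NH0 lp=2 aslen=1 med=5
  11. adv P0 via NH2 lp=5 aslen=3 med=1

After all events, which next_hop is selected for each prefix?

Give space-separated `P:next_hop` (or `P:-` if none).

Op 1: best P0=- P1=NH2 P2=-
Op 2: best P0=NH2 P1=NH2 P2=-
Op 3: best P0=- P1=NH2 P2=-
Op 4: best P0=NH1 P1=NH2 P2=-
Op 5: best P0=NH1 P1=NH2 P2=-
Op 6: best P0=NH1 P1=NH2 P2=NH0
Op 7: best P0=NH1 P1=- P2=NH0
Op 8: best P0=NH1 P1=NH2 P2=NH0
Op 9: best P0=NH1 P1=NH2 P2=NH0
Op 10: best P0=NH0 P1=NH2 P2=NH0
Op 11: best P0=NH2 P1=NH2 P2=NH0

Answer: P0:NH2 P1:NH2 P2:NH0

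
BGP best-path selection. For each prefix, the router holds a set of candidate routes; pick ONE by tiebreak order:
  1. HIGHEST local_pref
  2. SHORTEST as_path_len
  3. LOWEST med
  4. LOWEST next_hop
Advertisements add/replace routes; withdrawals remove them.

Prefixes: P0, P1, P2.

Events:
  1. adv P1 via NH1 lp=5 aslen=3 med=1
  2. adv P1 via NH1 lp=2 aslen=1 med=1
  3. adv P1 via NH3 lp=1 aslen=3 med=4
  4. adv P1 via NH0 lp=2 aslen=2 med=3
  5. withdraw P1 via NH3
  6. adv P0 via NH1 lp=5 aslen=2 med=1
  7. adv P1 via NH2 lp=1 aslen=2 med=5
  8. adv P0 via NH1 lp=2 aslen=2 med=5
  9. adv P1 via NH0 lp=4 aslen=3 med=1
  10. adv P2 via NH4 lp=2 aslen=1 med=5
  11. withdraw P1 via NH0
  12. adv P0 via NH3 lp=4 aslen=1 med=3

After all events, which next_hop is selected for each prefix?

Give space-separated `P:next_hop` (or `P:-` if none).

Answer: P0:NH3 P1:NH1 P2:NH4

Derivation:
Op 1: best P0=- P1=NH1 P2=-
Op 2: best P0=- P1=NH1 P2=-
Op 3: best P0=- P1=NH1 P2=-
Op 4: best P0=- P1=NH1 P2=-
Op 5: best P0=- P1=NH1 P2=-
Op 6: best P0=NH1 P1=NH1 P2=-
Op 7: best P0=NH1 P1=NH1 P2=-
Op 8: best P0=NH1 P1=NH1 P2=-
Op 9: best P0=NH1 P1=NH0 P2=-
Op 10: best P0=NH1 P1=NH0 P2=NH4
Op 11: best P0=NH1 P1=NH1 P2=NH4
Op 12: best P0=NH3 P1=NH1 P2=NH4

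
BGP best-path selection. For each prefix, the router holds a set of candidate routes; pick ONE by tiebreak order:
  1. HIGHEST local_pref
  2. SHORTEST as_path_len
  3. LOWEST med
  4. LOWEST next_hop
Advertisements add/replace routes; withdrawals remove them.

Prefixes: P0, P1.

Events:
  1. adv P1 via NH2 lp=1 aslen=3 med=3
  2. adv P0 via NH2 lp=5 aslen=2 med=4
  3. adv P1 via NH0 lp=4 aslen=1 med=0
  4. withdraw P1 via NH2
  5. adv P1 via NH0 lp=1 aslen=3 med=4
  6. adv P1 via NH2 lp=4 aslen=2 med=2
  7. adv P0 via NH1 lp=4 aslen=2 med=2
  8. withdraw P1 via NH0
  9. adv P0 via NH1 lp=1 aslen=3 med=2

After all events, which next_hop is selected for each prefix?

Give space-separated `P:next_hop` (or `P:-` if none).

Op 1: best P0=- P1=NH2
Op 2: best P0=NH2 P1=NH2
Op 3: best P0=NH2 P1=NH0
Op 4: best P0=NH2 P1=NH0
Op 5: best P0=NH2 P1=NH0
Op 6: best P0=NH2 P1=NH2
Op 7: best P0=NH2 P1=NH2
Op 8: best P0=NH2 P1=NH2
Op 9: best P0=NH2 P1=NH2

Answer: P0:NH2 P1:NH2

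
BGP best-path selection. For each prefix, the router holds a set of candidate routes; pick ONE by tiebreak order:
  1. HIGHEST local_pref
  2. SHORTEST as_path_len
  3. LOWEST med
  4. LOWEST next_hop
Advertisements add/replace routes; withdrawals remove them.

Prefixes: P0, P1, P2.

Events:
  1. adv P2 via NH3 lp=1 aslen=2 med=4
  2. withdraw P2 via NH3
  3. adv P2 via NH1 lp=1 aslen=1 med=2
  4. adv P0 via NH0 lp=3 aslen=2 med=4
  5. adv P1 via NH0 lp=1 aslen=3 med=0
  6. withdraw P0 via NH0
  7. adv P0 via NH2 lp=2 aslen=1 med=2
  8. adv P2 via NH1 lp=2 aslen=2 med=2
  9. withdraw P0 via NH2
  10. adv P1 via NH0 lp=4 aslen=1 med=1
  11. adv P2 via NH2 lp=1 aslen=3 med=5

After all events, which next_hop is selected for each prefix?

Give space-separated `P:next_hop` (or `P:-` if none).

Answer: P0:- P1:NH0 P2:NH1

Derivation:
Op 1: best P0=- P1=- P2=NH3
Op 2: best P0=- P1=- P2=-
Op 3: best P0=- P1=- P2=NH1
Op 4: best P0=NH0 P1=- P2=NH1
Op 5: best P0=NH0 P1=NH0 P2=NH1
Op 6: best P0=- P1=NH0 P2=NH1
Op 7: best P0=NH2 P1=NH0 P2=NH1
Op 8: best P0=NH2 P1=NH0 P2=NH1
Op 9: best P0=- P1=NH0 P2=NH1
Op 10: best P0=- P1=NH0 P2=NH1
Op 11: best P0=- P1=NH0 P2=NH1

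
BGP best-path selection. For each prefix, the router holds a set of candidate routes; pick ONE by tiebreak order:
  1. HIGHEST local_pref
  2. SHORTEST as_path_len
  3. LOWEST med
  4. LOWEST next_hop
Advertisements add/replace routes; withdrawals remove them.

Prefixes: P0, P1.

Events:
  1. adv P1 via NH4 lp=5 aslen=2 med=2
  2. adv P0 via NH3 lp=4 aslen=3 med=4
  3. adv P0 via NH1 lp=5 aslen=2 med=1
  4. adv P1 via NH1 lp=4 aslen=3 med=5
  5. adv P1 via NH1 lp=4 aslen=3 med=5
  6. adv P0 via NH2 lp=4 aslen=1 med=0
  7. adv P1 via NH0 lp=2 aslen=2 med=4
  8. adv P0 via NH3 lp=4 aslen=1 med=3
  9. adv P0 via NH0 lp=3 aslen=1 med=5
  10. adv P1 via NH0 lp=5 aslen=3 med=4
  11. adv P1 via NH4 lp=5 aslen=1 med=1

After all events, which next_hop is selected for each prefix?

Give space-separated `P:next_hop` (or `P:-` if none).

Answer: P0:NH1 P1:NH4

Derivation:
Op 1: best P0=- P1=NH4
Op 2: best P0=NH3 P1=NH4
Op 3: best P0=NH1 P1=NH4
Op 4: best P0=NH1 P1=NH4
Op 5: best P0=NH1 P1=NH4
Op 6: best P0=NH1 P1=NH4
Op 7: best P0=NH1 P1=NH4
Op 8: best P0=NH1 P1=NH4
Op 9: best P0=NH1 P1=NH4
Op 10: best P0=NH1 P1=NH4
Op 11: best P0=NH1 P1=NH4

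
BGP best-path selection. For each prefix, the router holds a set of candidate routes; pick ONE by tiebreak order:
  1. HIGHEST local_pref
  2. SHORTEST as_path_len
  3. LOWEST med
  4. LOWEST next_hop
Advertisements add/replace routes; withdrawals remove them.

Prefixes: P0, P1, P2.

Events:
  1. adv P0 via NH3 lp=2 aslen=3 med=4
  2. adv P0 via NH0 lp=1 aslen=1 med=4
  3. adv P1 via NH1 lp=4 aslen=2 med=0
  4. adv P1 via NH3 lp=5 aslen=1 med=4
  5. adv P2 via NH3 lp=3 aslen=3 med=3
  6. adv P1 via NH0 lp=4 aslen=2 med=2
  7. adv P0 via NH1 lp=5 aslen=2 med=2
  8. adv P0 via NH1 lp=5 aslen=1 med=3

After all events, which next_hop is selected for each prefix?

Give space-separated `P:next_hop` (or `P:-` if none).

Answer: P0:NH1 P1:NH3 P2:NH3

Derivation:
Op 1: best P0=NH3 P1=- P2=-
Op 2: best P0=NH3 P1=- P2=-
Op 3: best P0=NH3 P1=NH1 P2=-
Op 4: best P0=NH3 P1=NH3 P2=-
Op 5: best P0=NH3 P1=NH3 P2=NH3
Op 6: best P0=NH3 P1=NH3 P2=NH3
Op 7: best P0=NH1 P1=NH3 P2=NH3
Op 8: best P0=NH1 P1=NH3 P2=NH3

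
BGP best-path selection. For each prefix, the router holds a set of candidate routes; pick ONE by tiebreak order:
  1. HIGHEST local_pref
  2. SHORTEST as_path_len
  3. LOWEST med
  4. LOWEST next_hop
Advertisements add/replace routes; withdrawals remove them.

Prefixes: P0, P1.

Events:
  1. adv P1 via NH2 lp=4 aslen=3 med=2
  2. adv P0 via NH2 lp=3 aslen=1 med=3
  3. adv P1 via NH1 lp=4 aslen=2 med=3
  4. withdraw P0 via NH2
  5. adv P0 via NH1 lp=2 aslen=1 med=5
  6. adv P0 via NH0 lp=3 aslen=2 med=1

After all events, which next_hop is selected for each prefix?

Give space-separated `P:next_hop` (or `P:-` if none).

Answer: P0:NH0 P1:NH1

Derivation:
Op 1: best P0=- P1=NH2
Op 2: best P0=NH2 P1=NH2
Op 3: best P0=NH2 P1=NH1
Op 4: best P0=- P1=NH1
Op 5: best P0=NH1 P1=NH1
Op 6: best P0=NH0 P1=NH1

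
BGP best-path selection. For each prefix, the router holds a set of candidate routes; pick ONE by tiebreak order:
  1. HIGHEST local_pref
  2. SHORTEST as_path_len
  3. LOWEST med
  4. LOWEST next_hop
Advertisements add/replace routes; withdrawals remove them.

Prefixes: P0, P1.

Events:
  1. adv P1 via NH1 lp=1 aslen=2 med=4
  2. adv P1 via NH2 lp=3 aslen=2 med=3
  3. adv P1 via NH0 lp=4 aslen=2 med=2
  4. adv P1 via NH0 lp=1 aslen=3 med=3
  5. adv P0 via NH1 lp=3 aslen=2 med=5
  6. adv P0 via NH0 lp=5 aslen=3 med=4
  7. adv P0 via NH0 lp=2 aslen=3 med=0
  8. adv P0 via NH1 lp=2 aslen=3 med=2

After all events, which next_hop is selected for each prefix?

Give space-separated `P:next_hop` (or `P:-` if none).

Answer: P0:NH0 P1:NH2

Derivation:
Op 1: best P0=- P1=NH1
Op 2: best P0=- P1=NH2
Op 3: best P0=- P1=NH0
Op 4: best P0=- P1=NH2
Op 5: best P0=NH1 P1=NH2
Op 6: best P0=NH0 P1=NH2
Op 7: best P0=NH1 P1=NH2
Op 8: best P0=NH0 P1=NH2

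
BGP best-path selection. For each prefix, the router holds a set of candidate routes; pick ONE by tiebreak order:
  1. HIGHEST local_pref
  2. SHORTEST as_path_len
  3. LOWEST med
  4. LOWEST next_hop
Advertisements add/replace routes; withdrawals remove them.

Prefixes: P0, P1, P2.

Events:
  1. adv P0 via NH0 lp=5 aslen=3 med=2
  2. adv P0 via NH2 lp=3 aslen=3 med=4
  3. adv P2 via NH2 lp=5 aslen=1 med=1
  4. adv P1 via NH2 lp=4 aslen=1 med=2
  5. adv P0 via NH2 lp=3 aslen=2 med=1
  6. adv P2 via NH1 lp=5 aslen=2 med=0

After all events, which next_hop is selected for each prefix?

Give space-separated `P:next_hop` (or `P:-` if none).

Op 1: best P0=NH0 P1=- P2=-
Op 2: best P0=NH0 P1=- P2=-
Op 3: best P0=NH0 P1=- P2=NH2
Op 4: best P0=NH0 P1=NH2 P2=NH2
Op 5: best P0=NH0 P1=NH2 P2=NH2
Op 6: best P0=NH0 P1=NH2 P2=NH2

Answer: P0:NH0 P1:NH2 P2:NH2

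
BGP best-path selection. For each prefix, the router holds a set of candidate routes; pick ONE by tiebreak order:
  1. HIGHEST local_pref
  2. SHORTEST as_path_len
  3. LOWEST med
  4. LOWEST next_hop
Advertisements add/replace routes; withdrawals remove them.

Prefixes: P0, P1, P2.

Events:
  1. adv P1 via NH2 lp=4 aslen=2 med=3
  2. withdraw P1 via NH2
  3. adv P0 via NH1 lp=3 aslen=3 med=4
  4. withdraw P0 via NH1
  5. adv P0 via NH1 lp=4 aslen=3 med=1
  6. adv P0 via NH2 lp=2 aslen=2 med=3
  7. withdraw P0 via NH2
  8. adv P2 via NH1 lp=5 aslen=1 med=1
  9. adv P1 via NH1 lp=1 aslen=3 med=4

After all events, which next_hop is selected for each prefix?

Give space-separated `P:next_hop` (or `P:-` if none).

Op 1: best P0=- P1=NH2 P2=-
Op 2: best P0=- P1=- P2=-
Op 3: best P0=NH1 P1=- P2=-
Op 4: best P0=- P1=- P2=-
Op 5: best P0=NH1 P1=- P2=-
Op 6: best P0=NH1 P1=- P2=-
Op 7: best P0=NH1 P1=- P2=-
Op 8: best P0=NH1 P1=- P2=NH1
Op 9: best P0=NH1 P1=NH1 P2=NH1

Answer: P0:NH1 P1:NH1 P2:NH1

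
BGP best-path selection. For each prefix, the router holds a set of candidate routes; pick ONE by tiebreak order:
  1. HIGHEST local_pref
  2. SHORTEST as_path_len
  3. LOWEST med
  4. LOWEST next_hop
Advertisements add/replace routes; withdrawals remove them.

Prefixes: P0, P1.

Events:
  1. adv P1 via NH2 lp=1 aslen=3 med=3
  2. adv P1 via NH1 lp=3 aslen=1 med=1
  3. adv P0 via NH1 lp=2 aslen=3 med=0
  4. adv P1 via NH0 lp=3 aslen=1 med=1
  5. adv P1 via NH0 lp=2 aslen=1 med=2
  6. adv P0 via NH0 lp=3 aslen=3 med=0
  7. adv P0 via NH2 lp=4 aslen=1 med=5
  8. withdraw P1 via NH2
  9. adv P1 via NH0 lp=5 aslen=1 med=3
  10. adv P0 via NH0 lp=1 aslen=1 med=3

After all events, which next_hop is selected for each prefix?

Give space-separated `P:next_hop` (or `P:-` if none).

Answer: P0:NH2 P1:NH0

Derivation:
Op 1: best P0=- P1=NH2
Op 2: best P0=- P1=NH1
Op 3: best P0=NH1 P1=NH1
Op 4: best P0=NH1 P1=NH0
Op 5: best P0=NH1 P1=NH1
Op 6: best P0=NH0 P1=NH1
Op 7: best P0=NH2 P1=NH1
Op 8: best P0=NH2 P1=NH1
Op 9: best P0=NH2 P1=NH0
Op 10: best P0=NH2 P1=NH0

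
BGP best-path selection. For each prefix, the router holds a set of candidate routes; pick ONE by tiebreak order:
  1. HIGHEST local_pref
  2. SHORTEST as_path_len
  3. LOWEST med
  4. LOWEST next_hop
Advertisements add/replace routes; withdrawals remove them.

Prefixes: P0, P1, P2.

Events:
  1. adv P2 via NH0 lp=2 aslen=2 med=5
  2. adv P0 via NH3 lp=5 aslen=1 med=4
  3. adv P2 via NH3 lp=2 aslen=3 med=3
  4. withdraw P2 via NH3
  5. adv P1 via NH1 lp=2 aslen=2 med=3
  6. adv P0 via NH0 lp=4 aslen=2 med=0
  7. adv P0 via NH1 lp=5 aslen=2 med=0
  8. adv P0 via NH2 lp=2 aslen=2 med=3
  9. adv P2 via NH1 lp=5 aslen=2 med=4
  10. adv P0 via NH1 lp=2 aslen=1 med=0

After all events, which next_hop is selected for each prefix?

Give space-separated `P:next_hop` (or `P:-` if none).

Op 1: best P0=- P1=- P2=NH0
Op 2: best P0=NH3 P1=- P2=NH0
Op 3: best P0=NH3 P1=- P2=NH0
Op 4: best P0=NH3 P1=- P2=NH0
Op 5: best P0=NH3 P1=NH1 P2=NH0
Op 6: best P0=NH3 P1=NH1 P2=NH0
Op 7: best P0=NH3 P1=NH1 P2=NH0
Op 8: best P0=NH3 P1=NH1 P2=NH0
Op 9: best P0=NH3 P1=NH1 P2=NH1
Op 10: best P0=NH3 P1=NH1 P2=NH1

Answer: P0:NH3 P1:NH1 P2:NH1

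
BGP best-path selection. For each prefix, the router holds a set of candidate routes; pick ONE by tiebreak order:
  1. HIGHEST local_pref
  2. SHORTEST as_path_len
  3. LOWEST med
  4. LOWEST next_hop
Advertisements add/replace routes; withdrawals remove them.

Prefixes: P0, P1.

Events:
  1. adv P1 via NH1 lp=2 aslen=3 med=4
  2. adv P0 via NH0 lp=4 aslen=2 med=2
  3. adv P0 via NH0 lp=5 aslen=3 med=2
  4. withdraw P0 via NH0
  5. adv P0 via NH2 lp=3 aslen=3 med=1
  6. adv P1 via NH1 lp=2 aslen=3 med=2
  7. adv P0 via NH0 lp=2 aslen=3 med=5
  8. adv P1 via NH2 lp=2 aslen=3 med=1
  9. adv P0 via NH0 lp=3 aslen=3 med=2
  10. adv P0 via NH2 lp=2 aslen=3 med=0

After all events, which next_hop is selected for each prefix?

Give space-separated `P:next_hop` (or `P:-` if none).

Op 1: best P0=- P1=NH1
Op 2: best P0=NH0 P1=NH1
Op 3: best P0=NH0 P1=NH1
Op 4: best P0=- P1=NH1
Op 5: best P0=NH2 P1=NH1
Op 6: best P0=NH2 P1=NH1
Op 7: best P0=NH2 P1=NH1
Op 8: best P0=NH2 P1=NH2
Op 9: best P0=NH2 P1=NH2
Op 10: best P0=NH0 P1=NH2

Answer: P0:NH0 P1:NH2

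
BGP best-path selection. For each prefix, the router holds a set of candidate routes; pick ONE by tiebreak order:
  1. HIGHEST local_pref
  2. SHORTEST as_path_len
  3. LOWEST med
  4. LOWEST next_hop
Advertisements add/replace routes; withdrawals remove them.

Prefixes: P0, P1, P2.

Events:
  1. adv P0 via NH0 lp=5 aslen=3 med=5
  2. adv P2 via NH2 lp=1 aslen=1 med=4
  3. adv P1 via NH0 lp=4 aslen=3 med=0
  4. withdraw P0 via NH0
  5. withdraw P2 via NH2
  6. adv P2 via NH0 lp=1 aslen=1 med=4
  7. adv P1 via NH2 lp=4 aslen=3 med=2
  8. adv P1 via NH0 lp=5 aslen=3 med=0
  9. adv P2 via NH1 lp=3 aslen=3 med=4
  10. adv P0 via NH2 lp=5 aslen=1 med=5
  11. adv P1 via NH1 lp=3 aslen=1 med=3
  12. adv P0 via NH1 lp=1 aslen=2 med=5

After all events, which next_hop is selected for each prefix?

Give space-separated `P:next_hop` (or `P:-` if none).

Op 1: best P0=NH0 P1=- P2=-
Op 2: best P0=NH0 P1=- P2=NH2
Op 3: best P0=NH0 P1=NH0 P2=NH2
Op 4: best P0=- P1=NH0 P2=NH2
Op 5: best P0=- P1=NH0 P2=-
Op 6: best P0=- P1=NH0 P2=NH0
Op 7: best P0=- P1=NH0 P2=NH0
Op 8: best P0=- P1=NH0 P2=NH0
Op 9: best P0=- P1=NH0 P2=NH1
Op 10: best P0=NH2 P1=NH0 P2=NH1
Op 11: best P0=NH2 P1=NH0 P2=NH1
Op 12: best P0=NH2 P1=NH0 P2=NH1

Answer: P0:NH2 P1:NH0 P2:NH1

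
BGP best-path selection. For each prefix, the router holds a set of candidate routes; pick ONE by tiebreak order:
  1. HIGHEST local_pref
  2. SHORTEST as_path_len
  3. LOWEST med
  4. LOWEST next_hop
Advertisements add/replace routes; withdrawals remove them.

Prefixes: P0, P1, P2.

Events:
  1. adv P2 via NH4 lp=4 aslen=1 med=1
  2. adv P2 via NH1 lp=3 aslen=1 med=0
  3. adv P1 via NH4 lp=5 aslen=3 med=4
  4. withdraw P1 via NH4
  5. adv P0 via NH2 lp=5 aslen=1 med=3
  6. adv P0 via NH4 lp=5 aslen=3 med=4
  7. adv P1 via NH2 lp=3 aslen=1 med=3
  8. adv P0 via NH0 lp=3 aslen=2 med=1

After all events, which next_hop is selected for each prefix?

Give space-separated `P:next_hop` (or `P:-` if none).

Op 1: best P0=- P1=- P2=NH4
Op 2: best P0=- P1=- P2=NH4
Op 3: best P0=- P1=NH4 P2=NH4
Op 4: best P0=- P1=- P2=NH4
Op 5: best P0=NH2 P1=- P2=NH4
Op 6: best P0=NH2 P1=- P2=NH4
Op 7: best P0=NH2 P1=NH2 P2=NH4
Op 8: best P0=NH2 P1=NH2 P2=NH4

Answer: P0:NH2 P1:NH2 P2:NH4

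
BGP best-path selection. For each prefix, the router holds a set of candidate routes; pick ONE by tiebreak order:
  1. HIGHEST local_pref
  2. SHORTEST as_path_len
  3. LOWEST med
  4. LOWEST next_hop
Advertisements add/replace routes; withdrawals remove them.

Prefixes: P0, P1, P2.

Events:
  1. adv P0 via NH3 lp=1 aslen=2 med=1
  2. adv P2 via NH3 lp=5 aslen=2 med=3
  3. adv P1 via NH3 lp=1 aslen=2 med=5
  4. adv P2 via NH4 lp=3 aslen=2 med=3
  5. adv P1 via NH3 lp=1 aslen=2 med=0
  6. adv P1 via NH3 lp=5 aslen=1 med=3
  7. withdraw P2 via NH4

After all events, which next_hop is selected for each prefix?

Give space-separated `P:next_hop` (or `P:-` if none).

Answer: P0:NH3 P1:NH3 P2:NH3

Derivation:
Op 1: best P0=NH3 P1=- P2=-
Op 2: best P0=NH3 P1=- P2=NH3
Op 3: best P0=NH3 P1=NH3 P2=NH3
Op 4: best P0=NH3 P1=NH3 P2=NH3
Op 5: best P0=NH3 P1=NH3 P2=NH3
Op 6: best P0=NH3 P1=NH3 P2=NH3
Op 7: best P0=NH3 P1=NH3 P2=NH3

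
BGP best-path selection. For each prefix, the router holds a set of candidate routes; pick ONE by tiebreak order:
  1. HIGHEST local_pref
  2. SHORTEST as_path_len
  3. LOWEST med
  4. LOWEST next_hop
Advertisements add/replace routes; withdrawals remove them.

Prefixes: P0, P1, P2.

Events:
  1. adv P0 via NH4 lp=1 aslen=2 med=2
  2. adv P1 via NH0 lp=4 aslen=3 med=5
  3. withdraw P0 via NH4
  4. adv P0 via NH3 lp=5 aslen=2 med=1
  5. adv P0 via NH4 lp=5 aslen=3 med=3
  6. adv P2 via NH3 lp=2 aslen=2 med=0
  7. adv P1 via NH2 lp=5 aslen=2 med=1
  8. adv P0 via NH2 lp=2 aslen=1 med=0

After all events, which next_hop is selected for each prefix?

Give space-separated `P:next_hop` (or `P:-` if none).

Answer: P0:NH3 P1:NH2 P2:NH3

Derivation:
Op 1: best P0=NH4 P1=- P2=-
Op 2: best P0=NH4 P1=NH0 P2=-
Op 3: best P0=- P1=NH0 P2=-
Op 4: best P0=NH3 P1=NH0 P2=-
Op 5: best P0=NH3 P1=NH0 P2=-
Op 6: best P0=NH3 P1=NH0 P2=NH3
Op 7: best P0=NH3 P1=NH2 P2=NH3
Op 8: best P0=NH3 P1=NH2 P2=NH3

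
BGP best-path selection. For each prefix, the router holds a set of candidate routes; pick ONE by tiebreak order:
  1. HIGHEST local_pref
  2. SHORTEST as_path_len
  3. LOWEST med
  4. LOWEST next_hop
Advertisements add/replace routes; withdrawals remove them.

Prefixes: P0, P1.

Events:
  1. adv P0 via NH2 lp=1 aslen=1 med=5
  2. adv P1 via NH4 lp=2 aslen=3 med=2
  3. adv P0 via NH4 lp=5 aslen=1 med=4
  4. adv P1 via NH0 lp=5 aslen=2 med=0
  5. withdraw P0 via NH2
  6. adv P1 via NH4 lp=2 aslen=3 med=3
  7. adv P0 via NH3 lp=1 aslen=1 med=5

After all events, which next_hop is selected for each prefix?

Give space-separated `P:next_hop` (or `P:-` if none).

Answer: P0:NH4 P1:NH0

Derivation:
Op 1: best P0=NH2 P1=-
Op 2: best P0=NH2 P1=NH4
Op 3: best P0=NH4 P1=NH4
Op 4: best P0=NH4 P1=NH0
Op 5: best P0=NH4 P1=NH0
Op 6: best P0=NH4 P1=NH0
Op 7: best P0=NH4 P1=NH0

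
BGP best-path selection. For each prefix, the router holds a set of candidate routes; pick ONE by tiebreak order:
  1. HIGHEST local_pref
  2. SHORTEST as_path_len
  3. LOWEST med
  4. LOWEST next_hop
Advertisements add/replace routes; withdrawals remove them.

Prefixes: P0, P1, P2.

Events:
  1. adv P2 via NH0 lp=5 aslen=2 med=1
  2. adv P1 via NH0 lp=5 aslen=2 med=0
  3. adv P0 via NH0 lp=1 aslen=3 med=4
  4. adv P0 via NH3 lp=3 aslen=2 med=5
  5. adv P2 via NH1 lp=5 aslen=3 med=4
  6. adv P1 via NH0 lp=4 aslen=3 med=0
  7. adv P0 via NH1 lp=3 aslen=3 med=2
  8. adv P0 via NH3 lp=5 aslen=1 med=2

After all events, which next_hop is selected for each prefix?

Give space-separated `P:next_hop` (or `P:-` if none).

Op 1: best P0=- P1=- P2=NH0
Op 2: best P0=- P1=NH0 P2=NH0
Op 3: best P0=NH0 P1=NH0 P2=NH0
Op 4: best P0=NH3 P1=NH0 P2=NH0
Op 5: best P0=NH3 P1=NH0 P2=NH0
Op 6: best P0=NH3 P1=NH0 P2=NH0
Op 7: best P0=NH3 P1=NH0 P2=NH0
Op 8: best P0=NH3 P1=NH0 P2=NH0

Answer: P0:NH3 P1:NH0 P2:NH0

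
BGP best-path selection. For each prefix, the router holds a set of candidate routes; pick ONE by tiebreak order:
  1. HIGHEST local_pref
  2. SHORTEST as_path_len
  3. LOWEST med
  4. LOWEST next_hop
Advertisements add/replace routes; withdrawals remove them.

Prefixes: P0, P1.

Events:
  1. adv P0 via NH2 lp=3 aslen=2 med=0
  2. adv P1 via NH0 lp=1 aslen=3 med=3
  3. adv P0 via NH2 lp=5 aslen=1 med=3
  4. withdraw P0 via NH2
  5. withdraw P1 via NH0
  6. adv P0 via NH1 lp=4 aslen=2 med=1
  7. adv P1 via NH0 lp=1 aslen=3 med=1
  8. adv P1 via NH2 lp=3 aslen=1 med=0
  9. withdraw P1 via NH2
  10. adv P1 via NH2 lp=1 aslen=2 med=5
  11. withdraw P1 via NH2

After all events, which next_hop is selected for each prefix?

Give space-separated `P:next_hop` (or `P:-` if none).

Op 1: best P0=NH2 P1=-
Op 2: best P0=NH2 P1=NH0
Op 3: best P0=NH2 P1=NH0
Op 4: best P0=- P1=NH0
Op 5: best P0=- P1=-
Op 6: best P0=NH1 P1=-
Op 7: best P0=NH1 P1=NH0
Op 8: best P0=NH1 P1=NH2
Op 9: best P0=NH1 P1=NH0
Op 10: best P0=NH1 P1=NH2
Op 11: best P0=NH1 P1=NH0

Answer: P0:NH1 P1:NH0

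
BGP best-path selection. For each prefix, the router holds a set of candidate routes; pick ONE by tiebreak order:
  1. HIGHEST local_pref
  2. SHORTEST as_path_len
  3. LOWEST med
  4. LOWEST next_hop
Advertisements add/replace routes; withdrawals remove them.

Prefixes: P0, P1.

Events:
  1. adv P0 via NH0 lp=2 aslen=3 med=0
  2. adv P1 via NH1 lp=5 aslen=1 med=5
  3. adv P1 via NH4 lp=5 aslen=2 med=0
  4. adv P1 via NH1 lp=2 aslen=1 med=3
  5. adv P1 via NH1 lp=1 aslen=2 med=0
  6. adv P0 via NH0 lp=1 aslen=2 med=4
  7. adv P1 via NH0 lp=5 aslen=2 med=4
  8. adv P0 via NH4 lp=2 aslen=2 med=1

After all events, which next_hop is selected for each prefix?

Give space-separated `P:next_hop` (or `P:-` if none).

Answer: P0:NH4 P1:NH4

Derivation:
Op 1: best P0=NH0 P1=-
Op 2: best P0=NH0 P1=NH1
Op 3: best P0=NH0 P1=NH1
Op 4: best P0=NH0 P1=NH4
Op 5: best P0=NH0 P1=NH4
Op 6: best P0=NH0 P1=NH4
Op 7: best P0=NH0 P1=NH4
Op 8: best P0=NH4 P1=NH4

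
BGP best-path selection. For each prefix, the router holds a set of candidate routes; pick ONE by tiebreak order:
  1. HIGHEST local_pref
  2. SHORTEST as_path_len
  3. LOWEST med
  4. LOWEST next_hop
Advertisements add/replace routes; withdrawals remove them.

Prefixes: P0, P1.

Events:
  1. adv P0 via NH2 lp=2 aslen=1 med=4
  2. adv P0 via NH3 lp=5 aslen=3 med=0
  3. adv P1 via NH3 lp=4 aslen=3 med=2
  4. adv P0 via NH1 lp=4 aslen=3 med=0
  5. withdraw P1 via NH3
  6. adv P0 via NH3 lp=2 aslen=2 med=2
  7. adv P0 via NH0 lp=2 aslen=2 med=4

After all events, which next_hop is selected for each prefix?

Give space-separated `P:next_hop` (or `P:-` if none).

Op 1: best P0=NH2 P1=-
Op 2: best P0=NH3 P1=-
Op 3: best P0=NH3 P1=NH3
Op 4: best P0=NH3 P1=NH3
Op 5: best P0=NH3 P1=-
Op 6: best P0=NH1 P1=-
Op 7: best P0=NH1 P1=-

Answer: P0:NH1 P1:-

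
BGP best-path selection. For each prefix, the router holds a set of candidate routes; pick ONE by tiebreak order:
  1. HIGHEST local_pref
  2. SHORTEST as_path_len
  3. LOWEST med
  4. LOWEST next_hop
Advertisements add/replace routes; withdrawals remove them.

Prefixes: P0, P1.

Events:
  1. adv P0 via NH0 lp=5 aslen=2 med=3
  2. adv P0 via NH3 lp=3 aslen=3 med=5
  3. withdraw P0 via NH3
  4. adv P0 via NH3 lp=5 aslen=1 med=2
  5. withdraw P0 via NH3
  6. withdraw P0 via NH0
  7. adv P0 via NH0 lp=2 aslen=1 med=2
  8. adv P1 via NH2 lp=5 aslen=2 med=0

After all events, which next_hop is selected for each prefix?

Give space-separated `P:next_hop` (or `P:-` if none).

Answer: P0:NH0 P1:NH2

Derivation:
Op 1: best P0=NH0 P1=-
Op 2: best P0=NH0 P1=-
Op 3: best P0=NH0 P1=-
Op 4: best P0=NH3 P1=-
Op 5: best P0=NH0 P1=-
Op 6: best P0=- P1=-
Op 7: best P0=NH0 P1=-
Op 8: best P0=NH0 P1=NH2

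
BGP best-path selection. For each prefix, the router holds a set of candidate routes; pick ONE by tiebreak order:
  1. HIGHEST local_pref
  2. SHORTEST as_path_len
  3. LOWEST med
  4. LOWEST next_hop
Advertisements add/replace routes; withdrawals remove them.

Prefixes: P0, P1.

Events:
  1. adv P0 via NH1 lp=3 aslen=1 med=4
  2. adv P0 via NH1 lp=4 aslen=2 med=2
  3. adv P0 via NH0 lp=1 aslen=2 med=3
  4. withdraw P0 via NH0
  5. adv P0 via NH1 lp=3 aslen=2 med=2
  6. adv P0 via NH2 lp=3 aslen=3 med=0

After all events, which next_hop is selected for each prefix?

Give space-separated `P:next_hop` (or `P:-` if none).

Answer: P0:NH1 P1:-

Derivation:
Op 1: best P0=NH1 P1=-
Op 2: best P0=NH1 P1=-
Op 3: best P0=NH1 P1=-
Op 4: best P0=NH1 P1=-
Op 5: best P0=NH1 P1=-
Op 6: best P0=NH1 P1=-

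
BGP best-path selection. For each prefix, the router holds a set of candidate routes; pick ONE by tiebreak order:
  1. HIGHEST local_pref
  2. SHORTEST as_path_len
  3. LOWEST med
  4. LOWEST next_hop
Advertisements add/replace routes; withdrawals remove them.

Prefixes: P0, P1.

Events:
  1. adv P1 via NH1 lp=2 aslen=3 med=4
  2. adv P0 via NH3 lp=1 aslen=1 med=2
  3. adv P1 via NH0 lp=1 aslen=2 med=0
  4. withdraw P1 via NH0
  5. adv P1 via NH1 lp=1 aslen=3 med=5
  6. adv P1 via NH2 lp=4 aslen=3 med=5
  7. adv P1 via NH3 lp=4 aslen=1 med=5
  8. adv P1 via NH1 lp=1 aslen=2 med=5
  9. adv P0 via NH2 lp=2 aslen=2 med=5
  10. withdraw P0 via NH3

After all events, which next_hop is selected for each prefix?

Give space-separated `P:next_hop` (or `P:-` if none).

Answer: P0:NH2 P1:NH3

Derivation:
Op 1: best P0=- P1=NH1
Op 2: best P0=NH3 P1=NH1
Op 3: best P0=NH3 P1=NH1
Op 4: best P0=NH3 P1=NH1
Op 5: best P0=NH3 P1=NH1
Op 6: best P0=NH3 P1=NH2
Op 7: best P0=NH3 P1=NH3
Op 8: best P0=NH3 P1=NH3
Op 9: best P0=NH2 P1=NH3
Op 10: best P0=NH2 P1=NH3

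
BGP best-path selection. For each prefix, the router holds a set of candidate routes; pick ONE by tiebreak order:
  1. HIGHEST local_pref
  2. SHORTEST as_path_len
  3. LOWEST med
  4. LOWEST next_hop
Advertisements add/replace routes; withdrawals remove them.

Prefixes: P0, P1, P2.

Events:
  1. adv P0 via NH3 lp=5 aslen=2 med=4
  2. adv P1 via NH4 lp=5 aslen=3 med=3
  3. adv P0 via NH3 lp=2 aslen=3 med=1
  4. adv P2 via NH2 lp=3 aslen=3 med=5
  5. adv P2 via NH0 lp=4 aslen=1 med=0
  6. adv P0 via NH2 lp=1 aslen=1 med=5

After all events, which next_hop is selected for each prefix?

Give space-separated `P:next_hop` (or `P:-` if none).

Op 1: best P0=NH3 P1=- P2=-
Op 2: best P0=NH3 P1=NH4 P2=-
Op 3: best P0=NH3 P1=NH4 P2=-
Op 4: best P0=NH3 P1=NH4 P2=NH2
Op 5: best P0=NH3 P1=NH4 P2=NH0
Op 6: best P0=NH3 P1=NH4 P2=NH0

Answer: P0:NH3 P1:NH4 P2:NH0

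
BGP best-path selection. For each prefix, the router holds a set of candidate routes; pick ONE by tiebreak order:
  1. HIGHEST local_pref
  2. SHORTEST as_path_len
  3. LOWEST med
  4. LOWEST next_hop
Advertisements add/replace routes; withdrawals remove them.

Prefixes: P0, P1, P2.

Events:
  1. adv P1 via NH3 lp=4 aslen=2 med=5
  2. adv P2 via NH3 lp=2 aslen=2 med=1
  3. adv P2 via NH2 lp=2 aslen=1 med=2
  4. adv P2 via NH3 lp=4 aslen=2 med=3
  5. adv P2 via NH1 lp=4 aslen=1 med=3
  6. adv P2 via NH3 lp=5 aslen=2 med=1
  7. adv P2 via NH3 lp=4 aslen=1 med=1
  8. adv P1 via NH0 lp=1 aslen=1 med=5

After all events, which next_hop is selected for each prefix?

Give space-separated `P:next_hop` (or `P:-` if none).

Answer: P0:- P1:NH3 P2:NH3

Derivation:
Op 1: best P0=- P1=NH3 P2=-
Op 2: best P0=- P1=NH3 P2=NH3
Op 3: best P0=- P1=NH3 P2=NH2
Op 4: best P0=- P1=NH3 P2=NH3
Op 5: best P0=- P1=NH3 P2=NH1
Op 6: best P0=- P1=NH3 P2=NH3
Op 7: best P0=- P1=NH3 P2=NH3
Op 8: best P0=- P1=NH3 P2=NH3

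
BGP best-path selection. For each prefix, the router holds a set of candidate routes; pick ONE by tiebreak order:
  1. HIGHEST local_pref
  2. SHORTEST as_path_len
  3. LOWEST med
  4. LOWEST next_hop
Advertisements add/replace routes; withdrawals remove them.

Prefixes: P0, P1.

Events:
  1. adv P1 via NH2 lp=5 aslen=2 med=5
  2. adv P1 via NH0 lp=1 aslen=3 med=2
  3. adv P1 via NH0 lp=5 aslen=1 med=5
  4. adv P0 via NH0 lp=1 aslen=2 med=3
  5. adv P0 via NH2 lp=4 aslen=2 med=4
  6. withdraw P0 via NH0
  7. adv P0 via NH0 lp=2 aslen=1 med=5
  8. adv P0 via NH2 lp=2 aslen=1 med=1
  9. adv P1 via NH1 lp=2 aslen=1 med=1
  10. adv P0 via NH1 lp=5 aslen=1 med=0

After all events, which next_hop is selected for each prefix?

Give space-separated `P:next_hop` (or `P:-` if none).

Op 1: best P0=- P1=NH2
Op 2: best P0=- P1=NH2
Op 3: best P0=- P1=NH0
Op 4: best P0=NH0 P1=NH0
Op 5: best P0=NH2 P1=NH0
Op 6: best P0=NH2 P1=NH0
Op 7: best P0=NH2 P1=NH0
Op 8: best P0=NH2 P1=NH0
Op 9: best P0=NH2 P1=NH0
Op 10: best P0=NH1 P1=NH0

Answer: P0:NH1 P1:NH0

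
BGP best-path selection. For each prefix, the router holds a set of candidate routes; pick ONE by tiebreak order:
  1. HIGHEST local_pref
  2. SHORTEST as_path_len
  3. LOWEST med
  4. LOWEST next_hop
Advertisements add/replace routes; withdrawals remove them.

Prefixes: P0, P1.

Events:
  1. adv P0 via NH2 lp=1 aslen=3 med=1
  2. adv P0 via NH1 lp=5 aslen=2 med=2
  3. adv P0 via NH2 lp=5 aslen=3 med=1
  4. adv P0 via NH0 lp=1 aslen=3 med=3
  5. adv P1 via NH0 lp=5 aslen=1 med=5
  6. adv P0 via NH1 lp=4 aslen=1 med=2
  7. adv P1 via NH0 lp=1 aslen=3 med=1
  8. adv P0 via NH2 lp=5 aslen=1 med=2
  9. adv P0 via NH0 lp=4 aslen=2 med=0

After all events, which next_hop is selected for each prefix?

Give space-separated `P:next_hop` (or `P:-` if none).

Op 1: best P0=NH2 P1=-
Op 2: best P0=NH1 P1=-
Op 3: best P0=NH1 P1=-
Op 4: best P0=NH1 P1=-
Op 5: best P0=NH1 P1=NH0
Op 6: best P0=NH2 P1=NH0
Op 7: best P0=NH2 P1=NH0
Op 8: best P0=NH2 P1=NH0
Op 9: best P0=NH2 P1=NH0

Answer: P0:NH2 P1:NH0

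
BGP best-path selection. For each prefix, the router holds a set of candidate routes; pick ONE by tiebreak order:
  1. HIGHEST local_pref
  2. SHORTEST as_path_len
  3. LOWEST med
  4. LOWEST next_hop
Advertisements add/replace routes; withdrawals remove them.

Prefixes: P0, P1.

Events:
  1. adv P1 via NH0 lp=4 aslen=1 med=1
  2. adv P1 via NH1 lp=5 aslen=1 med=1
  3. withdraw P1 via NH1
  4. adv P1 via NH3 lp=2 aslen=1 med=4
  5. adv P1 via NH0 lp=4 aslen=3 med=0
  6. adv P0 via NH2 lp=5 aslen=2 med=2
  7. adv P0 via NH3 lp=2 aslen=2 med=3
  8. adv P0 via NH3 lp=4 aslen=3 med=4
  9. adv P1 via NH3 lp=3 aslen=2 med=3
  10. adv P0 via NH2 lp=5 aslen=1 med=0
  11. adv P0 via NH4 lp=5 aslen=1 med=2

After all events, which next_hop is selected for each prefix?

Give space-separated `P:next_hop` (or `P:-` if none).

Answer: P0:NH2 P1:NH0

Derivation:
Op 1: best P0=- P1=NH0
Op 2: best P0=- P1=NH1
Op 3: best P0=- P1=NH0
Op 4: best P0=- P1=NH0
Op 5: best P0=- P1=NH0
Op 6: best P0=NH2 P1=NH0
Op 7: best P0=NH2 P1=NH0
Op 8: best P0=NH2 P1=NH0
Op 9: best P0=NH2 P1=NH0
Op 10: best P0=NH2 P1=NH0
Op 11: best P0=NH2 P1=NH0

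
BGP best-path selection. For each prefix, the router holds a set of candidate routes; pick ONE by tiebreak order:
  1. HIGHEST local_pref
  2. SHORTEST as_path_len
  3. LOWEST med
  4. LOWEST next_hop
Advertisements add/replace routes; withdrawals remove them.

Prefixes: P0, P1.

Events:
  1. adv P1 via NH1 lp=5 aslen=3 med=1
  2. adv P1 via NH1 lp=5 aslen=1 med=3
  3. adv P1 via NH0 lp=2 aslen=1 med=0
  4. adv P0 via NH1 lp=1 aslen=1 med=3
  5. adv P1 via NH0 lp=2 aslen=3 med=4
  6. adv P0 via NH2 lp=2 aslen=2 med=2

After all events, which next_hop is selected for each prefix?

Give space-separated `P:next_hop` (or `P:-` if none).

Answer: P0:NH2 P1:NH1

Derivation:
Op 1: best P0=- P1=NH1
Op 2: best P0=- P1=NH1
Op 3: best P0=- P1=NH1
Op 4: best P0=NH1 P1=NH1
Op 5: best P0=NH1 P1=NH1
Op 6: best P0=NH2 P1=NH1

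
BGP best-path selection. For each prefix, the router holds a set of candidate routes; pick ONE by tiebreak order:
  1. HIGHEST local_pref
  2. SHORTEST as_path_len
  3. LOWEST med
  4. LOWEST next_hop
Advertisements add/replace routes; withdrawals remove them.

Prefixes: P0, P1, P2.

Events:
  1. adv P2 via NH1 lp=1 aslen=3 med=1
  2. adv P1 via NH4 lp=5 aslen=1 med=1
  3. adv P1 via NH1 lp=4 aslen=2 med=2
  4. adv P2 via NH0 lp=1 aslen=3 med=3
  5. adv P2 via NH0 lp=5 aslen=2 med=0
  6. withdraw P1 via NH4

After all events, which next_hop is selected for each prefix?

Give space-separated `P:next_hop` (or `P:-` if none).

Answer: P0:- P1:NH1 P2:NH0

Derivation:
Op 1: best P0=- P1=- P2=NH1
Op 2: best P0=- P1=NH4 P2=NH1
Op 3: best P0=- P1=NH4 P2=NH1
Op 4: best P0=- P1=NH4 P2=NH1
Op 5: best P0=- P1=NH4 P2=NH0
Op 6: best P0=- P1=NH1 P2=NH0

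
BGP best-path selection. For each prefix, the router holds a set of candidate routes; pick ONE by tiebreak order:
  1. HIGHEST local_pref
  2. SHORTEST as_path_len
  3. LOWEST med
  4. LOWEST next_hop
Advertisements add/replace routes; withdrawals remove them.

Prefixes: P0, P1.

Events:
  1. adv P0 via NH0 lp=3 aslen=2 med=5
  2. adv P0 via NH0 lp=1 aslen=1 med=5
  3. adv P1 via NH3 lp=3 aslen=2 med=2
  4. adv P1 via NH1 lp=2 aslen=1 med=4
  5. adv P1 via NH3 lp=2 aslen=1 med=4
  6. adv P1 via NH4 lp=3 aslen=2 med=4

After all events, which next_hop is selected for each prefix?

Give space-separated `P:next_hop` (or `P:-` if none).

Op 1: best P0=NH0 P1=-
Op 2: best P0=NH0 P1=-
Op 3: best P0=NH0 P1=NH3
Op 4: best P0=NH0 P1=NH3
Op 5: best P0=NH0 P1=NH1
Op 6: best P0=NH0 P1=NH4

Answer: P0:NH0 P1:NH4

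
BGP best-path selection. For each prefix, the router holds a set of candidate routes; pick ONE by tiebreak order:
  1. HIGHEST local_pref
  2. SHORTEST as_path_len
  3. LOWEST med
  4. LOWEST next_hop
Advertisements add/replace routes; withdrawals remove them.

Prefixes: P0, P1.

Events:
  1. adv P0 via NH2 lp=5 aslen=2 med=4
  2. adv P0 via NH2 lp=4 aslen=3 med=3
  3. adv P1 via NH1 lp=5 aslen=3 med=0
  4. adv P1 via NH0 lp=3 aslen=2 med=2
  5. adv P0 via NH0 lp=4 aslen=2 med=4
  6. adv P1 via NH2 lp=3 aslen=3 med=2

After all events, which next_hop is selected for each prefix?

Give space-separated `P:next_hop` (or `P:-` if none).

Answer: P0:NH0 P1:NH1

Derivation:
Op 1: best P0=NH2 P1=-
Op 2: best P0=NH2 P1=-
Op 3: best P0=NH2 P1=NH1
Op 4: best P0=NH2 P1=NH1
Op 5: best P0=NH0 P1=NH1
Op 6: best P0=NH0 P1=NH1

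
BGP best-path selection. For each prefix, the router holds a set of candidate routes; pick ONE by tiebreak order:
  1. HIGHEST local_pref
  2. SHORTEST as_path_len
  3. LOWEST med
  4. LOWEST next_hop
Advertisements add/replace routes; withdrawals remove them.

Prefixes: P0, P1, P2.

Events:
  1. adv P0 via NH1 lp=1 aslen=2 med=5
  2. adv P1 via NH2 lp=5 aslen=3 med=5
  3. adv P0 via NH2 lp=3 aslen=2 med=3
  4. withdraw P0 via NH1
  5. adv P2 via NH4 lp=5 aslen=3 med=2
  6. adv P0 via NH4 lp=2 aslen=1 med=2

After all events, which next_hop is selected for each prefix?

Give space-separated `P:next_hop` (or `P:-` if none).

Answer: P0:NH2 P1:NH2 P2:NH4

Derivation:
Op 1: best P0=NH1 P1=- P2=-
Op 2: best P0=NH1 P1=NH2 P2=-
Op 3: best P0=NH2 P1=NH2 P2=-
Op 4: best P0=NH2 P1=NH2 P2=-
Op 5: best P0=NH2 P1=NH2 P2=NH4
Op 6: best P0=NH2 P1=NH2 P2=NH4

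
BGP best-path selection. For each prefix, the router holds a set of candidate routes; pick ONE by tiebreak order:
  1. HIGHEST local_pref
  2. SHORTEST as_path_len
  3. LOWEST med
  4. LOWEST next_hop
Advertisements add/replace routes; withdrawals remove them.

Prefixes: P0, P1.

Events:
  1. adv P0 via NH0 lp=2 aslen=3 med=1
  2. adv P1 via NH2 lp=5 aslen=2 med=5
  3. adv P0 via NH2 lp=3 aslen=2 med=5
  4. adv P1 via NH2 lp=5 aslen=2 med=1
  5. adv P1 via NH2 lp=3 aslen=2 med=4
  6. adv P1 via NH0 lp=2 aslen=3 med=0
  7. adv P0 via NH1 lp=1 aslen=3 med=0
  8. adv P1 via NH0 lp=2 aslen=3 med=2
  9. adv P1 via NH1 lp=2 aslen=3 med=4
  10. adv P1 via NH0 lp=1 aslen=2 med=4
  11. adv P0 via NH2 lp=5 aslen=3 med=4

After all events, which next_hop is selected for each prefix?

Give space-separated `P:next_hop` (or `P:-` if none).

Answer: P0:NH2 P1:NH2

Derivation:
Op 1: best P0=NH0 P1=-
Op 2: best P0=NH0 P1=NH2
Op 3: best P0=NH2 P1=NH2
Op 4: best P0=NH2 P1=NH2
Op 5: best P0=NH2 P1=NH2
Op 6: best P0=NH2 P1=NH2
Op 7: best P0=NH2 P1=NH2
Op 8: best P0=NH2 P1=NH2
Op 9: best P0=NH2 P1=NH2
Op 10: best P0=NH2 P1=NH2
Op 11: best P0=NH2 P1=NH2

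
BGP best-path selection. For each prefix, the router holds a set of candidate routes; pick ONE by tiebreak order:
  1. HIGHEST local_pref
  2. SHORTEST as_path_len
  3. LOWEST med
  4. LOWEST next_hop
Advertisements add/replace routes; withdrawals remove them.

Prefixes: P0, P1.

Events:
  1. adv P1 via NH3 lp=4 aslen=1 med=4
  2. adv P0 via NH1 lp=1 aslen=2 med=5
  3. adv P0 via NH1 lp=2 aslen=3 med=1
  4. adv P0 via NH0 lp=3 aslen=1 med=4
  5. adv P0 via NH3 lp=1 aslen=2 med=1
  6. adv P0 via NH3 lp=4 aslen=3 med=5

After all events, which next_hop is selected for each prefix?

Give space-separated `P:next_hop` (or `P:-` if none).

Op 1: best P0=- P1=NH3
Op 2: best P0=NH1 P1=NH3
Op 3: best P0=NH1 P1=NH3
Op 4: best P0=NH0 P1=NH3
Op 5: best P0=NH0 P1=NH3
Op 6: best P0=NH3 P1=NH3

Answer: P0:NH3 P1:NH3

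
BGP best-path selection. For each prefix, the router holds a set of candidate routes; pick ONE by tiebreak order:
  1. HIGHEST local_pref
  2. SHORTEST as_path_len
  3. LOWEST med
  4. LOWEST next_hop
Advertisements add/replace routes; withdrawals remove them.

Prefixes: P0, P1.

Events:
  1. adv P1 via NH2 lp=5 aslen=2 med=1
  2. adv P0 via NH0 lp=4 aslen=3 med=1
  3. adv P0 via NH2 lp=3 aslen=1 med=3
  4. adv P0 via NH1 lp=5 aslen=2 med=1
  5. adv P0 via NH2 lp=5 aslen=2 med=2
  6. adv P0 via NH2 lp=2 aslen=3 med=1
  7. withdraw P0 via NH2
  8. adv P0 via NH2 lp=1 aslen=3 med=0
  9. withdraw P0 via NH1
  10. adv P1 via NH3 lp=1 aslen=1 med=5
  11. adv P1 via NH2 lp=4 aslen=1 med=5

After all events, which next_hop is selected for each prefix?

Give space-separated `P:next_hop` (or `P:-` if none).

Answer: P0:NH0 P1:NH2

Derivation:
Op 1: best P0=- P1=NH2
Op 2: best P0=NH0 P1=NH2
Op 3: best P0=NH0 P1=NH2
Op 4: best P0=NH1 P1=NH2
Op 5: best P0=NH1 P1=NH2
Op 6: best P0=NH1 P1=NH2
Op 7: best P0=NH1 P1=NH2
Op 8: best P0=NH1 P1=NH2
Op 9: best P0=NH0 P1=NH2
Op 10: best P0=NH0 P1=NH2
Op 11: best P0=NH0 P1=NH2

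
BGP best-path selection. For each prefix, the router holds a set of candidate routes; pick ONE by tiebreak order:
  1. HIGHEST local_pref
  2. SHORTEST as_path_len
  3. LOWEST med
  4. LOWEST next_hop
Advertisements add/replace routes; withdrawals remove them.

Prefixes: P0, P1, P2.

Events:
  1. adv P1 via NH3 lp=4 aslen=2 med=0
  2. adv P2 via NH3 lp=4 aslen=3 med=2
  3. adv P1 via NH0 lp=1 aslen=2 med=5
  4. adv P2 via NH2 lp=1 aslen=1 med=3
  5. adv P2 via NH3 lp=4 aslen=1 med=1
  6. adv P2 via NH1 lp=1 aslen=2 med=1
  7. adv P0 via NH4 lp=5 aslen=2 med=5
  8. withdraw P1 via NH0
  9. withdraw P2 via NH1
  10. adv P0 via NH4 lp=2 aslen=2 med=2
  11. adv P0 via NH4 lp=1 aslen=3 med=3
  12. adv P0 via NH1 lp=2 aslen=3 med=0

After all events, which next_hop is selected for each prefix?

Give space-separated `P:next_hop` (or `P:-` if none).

Op 1: best P0=- P1=NH3 P2=-
Op 2: best P0=- P1=NH3 P2=NH3
Op 3: best P0=- P1=NH3 P2=NH3
Op 4: best P0=- P1=NH3 P2=NH3
Op 5: best P0=- P1=NH3 P2=NH3
Op 6: best P0=- P1=NH3 P2=NH3
Op 7: best P0=NH4 P1=NH3 P2=NH3
Op 8: best P0=NH4 P1=NH3 P2=NH3
Op 9: best P0=NH4 P1=NH3 P2=NH3
Op 10: best P0=NH4 P1=NH3 P2=NH3
Op 11: best P0=NH4 P1=NH3 P2=NH3
Op 12: best P0=NH1 P1=NH3 P2=NH3

Answer: P0:NH1 P1:NH3 P2:NH3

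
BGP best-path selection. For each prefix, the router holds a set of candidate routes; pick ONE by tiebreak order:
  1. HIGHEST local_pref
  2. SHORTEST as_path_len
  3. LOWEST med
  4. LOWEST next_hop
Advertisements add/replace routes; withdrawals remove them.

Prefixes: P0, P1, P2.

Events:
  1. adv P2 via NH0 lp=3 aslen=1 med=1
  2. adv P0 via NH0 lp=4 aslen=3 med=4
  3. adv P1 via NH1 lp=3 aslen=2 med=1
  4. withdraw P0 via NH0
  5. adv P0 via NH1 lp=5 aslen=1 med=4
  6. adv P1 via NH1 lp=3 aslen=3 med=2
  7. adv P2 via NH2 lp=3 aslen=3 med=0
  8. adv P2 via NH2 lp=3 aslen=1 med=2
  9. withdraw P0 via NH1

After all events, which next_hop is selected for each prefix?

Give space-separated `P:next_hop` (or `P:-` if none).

Answer: P0:- P1:NH1 P2:NH0

Derivation:
Op 1: best P0=- P1=- P2=NH0
Op 2: best P0=NH0 P1=- P2=NH0
Op 3: best P0=NH0 P1=NH1 P2=NH0
Op 4: best P0=- P1=NH1 P2=NH0
Op 5: best P0=NH1 P1=NH1 P2=NH0
Op 6: best P0=NH1 P1=NH1 P2=NH0
Op 7: best P0=NH1 P1=NH1 P2=NH0
Op 8: best P0=NH1 P1=NH1 P2=NH0
Op 9: best P0=- P1=NH1 P2=NH0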